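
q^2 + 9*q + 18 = (q + 3)*(q + 6)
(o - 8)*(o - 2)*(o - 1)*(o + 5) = o^4 - 6*o^3 - 29*o^2 + 114*o - 80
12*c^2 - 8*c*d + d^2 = (-6*c + d)*(-2*c + d)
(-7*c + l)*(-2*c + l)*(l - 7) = 14*c^2*l - 98*c^2 - 9*c*l^2 + 63*c*l + l^3 - 7*l^2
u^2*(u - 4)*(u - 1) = u^4 - 5*u^3 + 4*u^2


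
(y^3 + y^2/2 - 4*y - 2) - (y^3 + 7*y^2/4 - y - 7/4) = -5*y^2/4 - 3*y - 1/4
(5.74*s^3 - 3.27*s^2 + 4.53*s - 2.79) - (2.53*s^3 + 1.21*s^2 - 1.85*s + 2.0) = 3.21*s^3 - 4.48*s^2 + 6.38*s - 4.79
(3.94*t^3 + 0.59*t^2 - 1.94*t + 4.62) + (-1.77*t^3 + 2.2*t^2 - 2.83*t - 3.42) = 2.17*t^3 + 2.79*t^2 - 4.77*t + 1.2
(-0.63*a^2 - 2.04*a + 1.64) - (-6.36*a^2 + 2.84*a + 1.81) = 5.73*a^2 - 4.88*a - 0.17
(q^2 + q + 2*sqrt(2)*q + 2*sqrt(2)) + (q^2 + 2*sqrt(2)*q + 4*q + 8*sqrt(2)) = 2*q^2 + 5*q + 4*sqrt(2)*q + 10*sqrt(2)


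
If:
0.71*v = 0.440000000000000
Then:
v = 0.62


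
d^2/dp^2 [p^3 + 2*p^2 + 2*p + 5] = 6*p + 4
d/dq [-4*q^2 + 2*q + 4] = 2 - 8*q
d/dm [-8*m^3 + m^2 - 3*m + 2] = -24*m^2 + 2*m - 3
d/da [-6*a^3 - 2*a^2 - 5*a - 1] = -18*a^2 - 4*a - 5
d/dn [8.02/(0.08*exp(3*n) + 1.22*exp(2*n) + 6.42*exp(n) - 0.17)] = (-1.9248*exp(2*n) - 19.5688*exp(n) - 51.4884)*exp(n)/(0.08*exp(3*n) + 1.22*exp(2*n) + 6.42*exp(n) - 0.17)^2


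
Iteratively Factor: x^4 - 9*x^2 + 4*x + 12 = (x - 2)*(x^3 + 2*x^2 - 5*x - 6) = (x - 2)*(x + 3)*(x^2 - x - 2) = (x - 2)^2*(x + 3)*(x + 1)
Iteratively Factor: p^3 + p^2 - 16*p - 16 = (p + 1)*(p^2 - 16) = (p - 4)*(p + 1)*(p + 4)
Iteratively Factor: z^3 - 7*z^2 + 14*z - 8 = (z - 2)*(z^2 - 5*z + 4) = (z - 2)*(z - 1)*(z - 4)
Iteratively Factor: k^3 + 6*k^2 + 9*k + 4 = (k + 1)*(k^2 + 5*k + 4) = (k + 1)*(k + 4)*(k + 1)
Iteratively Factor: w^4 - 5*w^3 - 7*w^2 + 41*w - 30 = (w - 5)*(w^3 - 7*w + 6) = (w - 5)*(w + 3)*(w^2 - 3*w + 2) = (w - 5)*(w - 2)*(w + 3)*(w - 1)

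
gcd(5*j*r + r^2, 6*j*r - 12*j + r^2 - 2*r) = 1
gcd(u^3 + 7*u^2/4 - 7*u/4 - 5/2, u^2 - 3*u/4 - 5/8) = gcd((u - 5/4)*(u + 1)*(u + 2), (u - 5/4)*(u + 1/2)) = u - 5/4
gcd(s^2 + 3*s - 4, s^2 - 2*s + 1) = s - 1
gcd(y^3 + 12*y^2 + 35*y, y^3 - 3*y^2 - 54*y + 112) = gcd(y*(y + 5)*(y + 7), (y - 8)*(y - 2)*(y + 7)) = y + 7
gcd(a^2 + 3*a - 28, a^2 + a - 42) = a + 7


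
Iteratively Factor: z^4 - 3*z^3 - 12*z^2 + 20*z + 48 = (z - 3)*(z^3 - 12*z - 16) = (z - 4)*(z - 3)*(z^2 + 4*z + 4) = (z - 4)*(z - 3)*(z + 2)*(z + 2)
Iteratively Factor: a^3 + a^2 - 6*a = (a)*(a^2 + a - 6) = a*(a + 3)*(a - 2)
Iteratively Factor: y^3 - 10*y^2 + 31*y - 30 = (y - 2)*(y^2 - 8*y + 15) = (y - 5)*(y - 2)*(y - 3)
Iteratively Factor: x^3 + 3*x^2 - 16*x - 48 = (x - 4)*(x^2 + 7*x + 12) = (x - 4)*(x + 4)*(x + 3)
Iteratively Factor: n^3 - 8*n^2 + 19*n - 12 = (n - 1)*(n^2 - 7*n + 12) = (n - 4)*(n - 1)*(n - 3)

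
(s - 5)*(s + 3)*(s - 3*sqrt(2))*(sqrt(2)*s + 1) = sqrt(2)*s^4 - 5*s^3 - 2*sqrt(2)*s^3 - 18*sqrt(2)*s^2 + 10*s^2 + 6*sqrt(2)*s + 75*s + 45*sqrt(2)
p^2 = p^2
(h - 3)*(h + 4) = h^2 + h - 12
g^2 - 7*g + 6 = (g - 6)*(g - 1)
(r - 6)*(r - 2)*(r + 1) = r^3 - 7*r^2 + 4*r + 12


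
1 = 1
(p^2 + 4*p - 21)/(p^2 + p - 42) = (p - 3)/(p - 6)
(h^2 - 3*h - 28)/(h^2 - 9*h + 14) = (h + 4)/(h - 2)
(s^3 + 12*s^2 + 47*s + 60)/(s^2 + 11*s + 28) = (s^2 + 8*s + 15)/(s + 7)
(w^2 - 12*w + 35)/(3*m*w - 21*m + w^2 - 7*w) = (w - 5)/(3*m + w)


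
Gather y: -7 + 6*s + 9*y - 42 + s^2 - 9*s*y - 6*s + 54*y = s^2 + y*(63 - 9*s) - 49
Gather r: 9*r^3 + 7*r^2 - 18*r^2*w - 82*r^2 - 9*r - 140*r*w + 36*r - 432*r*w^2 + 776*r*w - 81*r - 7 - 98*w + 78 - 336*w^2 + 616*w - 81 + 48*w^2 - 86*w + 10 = 9*r^3 + r^2*(-18*w - 75) + r*(-432*w^2 + 636*w - 54) - 288*w^2 + 432*w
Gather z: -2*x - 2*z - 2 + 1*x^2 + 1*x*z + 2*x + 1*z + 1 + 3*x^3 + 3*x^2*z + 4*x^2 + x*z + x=3*x^3 + 5*x^2 + x + z*(3*x^2 + 2*x - 1) - 1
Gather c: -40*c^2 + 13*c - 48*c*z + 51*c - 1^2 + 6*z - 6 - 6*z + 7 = -40*c^2 + c*(64 - 48*z)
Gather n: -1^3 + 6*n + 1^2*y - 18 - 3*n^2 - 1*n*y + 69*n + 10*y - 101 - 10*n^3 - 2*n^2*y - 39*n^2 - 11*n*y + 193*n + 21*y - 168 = -10*n^3 + n^2*(-2*y - 42) + n*(268 - 12*y) + 32*y - 288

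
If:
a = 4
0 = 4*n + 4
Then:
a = 4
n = -1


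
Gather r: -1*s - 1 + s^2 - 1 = s^2 - s - 2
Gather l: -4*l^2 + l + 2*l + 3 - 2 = -4*l^2 + 3*l + 1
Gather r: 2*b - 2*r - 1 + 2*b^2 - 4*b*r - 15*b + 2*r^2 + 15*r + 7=2*b^2 - 13*b + 2*r^2 + r*(13 - 4*b) + 6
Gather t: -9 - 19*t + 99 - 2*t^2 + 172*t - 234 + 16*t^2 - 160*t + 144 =14*t^2 - 7*t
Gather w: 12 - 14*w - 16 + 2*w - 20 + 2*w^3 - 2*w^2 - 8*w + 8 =2*w^3 - 2*w^2 - 20*w - 16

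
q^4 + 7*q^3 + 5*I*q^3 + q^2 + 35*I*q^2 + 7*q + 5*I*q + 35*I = (q + 7)*(q - I)*(q + I)*(q + 5*I)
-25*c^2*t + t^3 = t*(-5*c + t)*(5*c + t)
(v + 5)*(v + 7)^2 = v^3 + 19*v^2 + 119*v + 245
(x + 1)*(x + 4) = x^2 + 5*x + 4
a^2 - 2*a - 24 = (a - 6)*(a + 4)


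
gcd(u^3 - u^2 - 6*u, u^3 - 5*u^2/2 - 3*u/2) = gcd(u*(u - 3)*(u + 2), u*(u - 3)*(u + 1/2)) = u^2 - 3*u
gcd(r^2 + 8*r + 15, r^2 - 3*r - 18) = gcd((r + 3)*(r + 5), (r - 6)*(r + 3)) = r + 3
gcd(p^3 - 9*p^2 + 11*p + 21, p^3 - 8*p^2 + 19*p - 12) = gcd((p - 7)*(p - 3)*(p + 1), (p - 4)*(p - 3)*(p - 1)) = p - 3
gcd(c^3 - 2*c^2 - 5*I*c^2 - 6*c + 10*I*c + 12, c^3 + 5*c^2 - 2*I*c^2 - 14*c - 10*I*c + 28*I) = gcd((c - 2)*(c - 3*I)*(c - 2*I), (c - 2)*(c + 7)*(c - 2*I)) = c^2 + c*(-2 - 2*I) + 4*I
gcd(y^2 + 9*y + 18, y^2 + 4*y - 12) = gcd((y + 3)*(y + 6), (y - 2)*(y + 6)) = y + 6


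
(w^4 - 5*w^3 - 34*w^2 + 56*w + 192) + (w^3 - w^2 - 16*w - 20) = w^4 - 4*w^3 - 35*w^2 + 40*w + 172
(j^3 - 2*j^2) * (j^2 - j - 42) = j^5 - 3*j^4 - 40*j^3 + 84*j^2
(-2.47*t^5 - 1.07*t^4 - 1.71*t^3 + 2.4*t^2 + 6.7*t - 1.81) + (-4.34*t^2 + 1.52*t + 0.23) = -2.47*t^5 - 1.07*t^4 - 1.71*t^3 - 1.94*t^2 + 8.22*t - 1.58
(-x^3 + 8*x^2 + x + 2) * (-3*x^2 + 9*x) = 3*x^5 - 33*x^4 + 69*x^3 + 3*x^2 + 18*x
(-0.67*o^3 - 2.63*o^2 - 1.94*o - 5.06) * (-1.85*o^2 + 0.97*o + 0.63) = 1.2395*o^5 + 4.2156*o^4 + 0.6158*o^3 + 5.8223*o^2 - 6.1304*o - 3.1878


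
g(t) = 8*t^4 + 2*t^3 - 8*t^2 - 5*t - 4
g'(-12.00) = -54245.00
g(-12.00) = 161336.00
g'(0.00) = -5.00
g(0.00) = -4.00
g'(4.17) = 2352.99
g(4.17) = 2400.05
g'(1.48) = 88.20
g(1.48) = 15.94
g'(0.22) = -7.89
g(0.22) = -5.45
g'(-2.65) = -515.97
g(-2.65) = 310.37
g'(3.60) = 1508.15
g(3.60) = 1311.32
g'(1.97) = 231.42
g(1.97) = 90.88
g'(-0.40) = 0.31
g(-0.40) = -3.20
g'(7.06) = 11441.77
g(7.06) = 20140.82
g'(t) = 32*t^3 + 6*t^2 - 16*t - 5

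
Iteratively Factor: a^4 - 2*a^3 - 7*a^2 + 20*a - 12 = (a + 3)*(a^3 - 5*a^2 + 8*a - 4) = (a - 2)*(a + 3)*(a^2 - 3*a + 2) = (a - 2)*(a - 1)*(a + 3)*(a - 2)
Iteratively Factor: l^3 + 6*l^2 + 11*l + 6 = (l + 1)*(l^2 + 5*l + 6) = (l + 1)*(l + 3)*(l + 2)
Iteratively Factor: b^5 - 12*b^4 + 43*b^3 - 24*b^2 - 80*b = (b - 4)*(b^4 - 8*b^3 + 11*b^2 + 20*b) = (b - 4)*(b + 1)*(b^3 - 9*b^2 + 20*b) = (b - 5)*(b - 4)*(b + 1)*(b^2 - 4*b) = b*(b - 5)*(b - 4)*(b + 1)*(b - 4)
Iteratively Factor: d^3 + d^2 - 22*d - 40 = (d + 2)*(d^2 - d - 20) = (d + 2)*(d + 4)*(d - 5)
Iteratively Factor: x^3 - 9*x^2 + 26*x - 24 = (x - 4)*(x^2 - 5*x + 6) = (x - 4)*(x - 2)*(x - 3)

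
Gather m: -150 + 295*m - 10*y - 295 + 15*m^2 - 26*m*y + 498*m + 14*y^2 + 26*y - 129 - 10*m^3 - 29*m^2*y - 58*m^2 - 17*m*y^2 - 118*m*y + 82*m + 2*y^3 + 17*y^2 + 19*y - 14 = -10*m^3 + m^2*(-29*y - 43) + m*(-17*y^2 - 144*y + 875) + 2*y^3 + 31*y^2 + 35*y - 588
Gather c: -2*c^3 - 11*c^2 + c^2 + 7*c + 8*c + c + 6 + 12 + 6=-2*c^3 - 10*c^2 + 16*c + 24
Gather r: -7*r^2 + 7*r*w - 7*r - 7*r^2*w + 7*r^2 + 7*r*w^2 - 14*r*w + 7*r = -7*r^2*w + r*(7*w^2 - 7*w)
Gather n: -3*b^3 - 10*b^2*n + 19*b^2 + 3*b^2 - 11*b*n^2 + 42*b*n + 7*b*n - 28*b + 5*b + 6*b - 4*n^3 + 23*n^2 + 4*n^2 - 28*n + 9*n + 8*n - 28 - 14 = -3*b^3 + 22*b^2 - 17*b - 4*n^3 + n^2*(27 - 11*b) + n*(-10*b^2 + 49*b - 11) - 42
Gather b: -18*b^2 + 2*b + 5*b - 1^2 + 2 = -18*b^2 + 7*b + 1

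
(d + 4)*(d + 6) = d^2 + 10*d + 24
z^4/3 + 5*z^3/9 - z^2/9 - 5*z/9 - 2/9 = (z/3 + 1/3)*(z - 1)*(z + 2/3)*(z + 1)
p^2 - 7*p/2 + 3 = (p - 2)*(p - 3/2)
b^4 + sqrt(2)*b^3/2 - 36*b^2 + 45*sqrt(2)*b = b*(b - 3*sqrt(2))*(b - 3*sqrt(2)/2)*(b + 5*sqrt(2))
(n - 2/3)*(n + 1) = n^2 + n/3 - 2/3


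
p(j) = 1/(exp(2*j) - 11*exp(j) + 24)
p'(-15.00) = 0.00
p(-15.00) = 0.04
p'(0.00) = 0.05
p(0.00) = 0.07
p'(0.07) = 0.05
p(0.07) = 0.07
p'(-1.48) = 0.01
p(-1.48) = 0.05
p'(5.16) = -0.00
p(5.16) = 0.00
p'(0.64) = 0.30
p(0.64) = 0.15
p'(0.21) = 0.07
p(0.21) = 0.08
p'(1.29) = 1.78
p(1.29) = -0.36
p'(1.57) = 0.20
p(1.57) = -0.17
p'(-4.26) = 0.00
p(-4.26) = 0.04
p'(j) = (-2*exp(2*j) + 11*exp(j))/(exp(2*j) - 11*exp(j) + 24)^2 = (11 - 2*exp(j))*exp(j)/(exp(2*j) - 11*exp(j) + 24)^2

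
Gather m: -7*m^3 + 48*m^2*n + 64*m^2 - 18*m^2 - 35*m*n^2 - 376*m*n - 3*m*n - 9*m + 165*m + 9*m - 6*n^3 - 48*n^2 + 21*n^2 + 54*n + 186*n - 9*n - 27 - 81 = -7*m^3 + m^2*(48*n + 46) + m*(-35*n^2 - 379*n + 165) - 6*n^3 - 27*n^2 + 231*n - 108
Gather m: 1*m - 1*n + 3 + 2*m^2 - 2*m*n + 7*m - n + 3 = 2*m^2 + m*(8 - 2*n) - 2*n + 6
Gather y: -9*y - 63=-9*y - 63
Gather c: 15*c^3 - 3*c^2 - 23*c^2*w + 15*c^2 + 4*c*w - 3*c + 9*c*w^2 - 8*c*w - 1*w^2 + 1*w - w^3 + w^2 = 15*c^3 + c^2*(12 - 23*w) + c*(9*w^2 - 4*w - 3) - w^3 + w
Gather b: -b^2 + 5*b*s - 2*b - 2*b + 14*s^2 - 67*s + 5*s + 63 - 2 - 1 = -b^2 + b*(5*s - 4) + 14*s^2 - 62*s + 60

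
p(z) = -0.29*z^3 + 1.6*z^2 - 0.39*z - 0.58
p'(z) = -0.87*z^2 + 3.2*z - 0.39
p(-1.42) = 4.03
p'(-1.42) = -6.69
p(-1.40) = 3.90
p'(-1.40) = -6.58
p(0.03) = -0.59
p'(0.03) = -0.29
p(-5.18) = 84.68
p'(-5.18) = -40.31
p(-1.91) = 8.02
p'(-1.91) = -9.68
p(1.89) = 2.44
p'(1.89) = 2.55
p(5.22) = -0.27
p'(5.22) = -7.39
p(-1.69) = 6.05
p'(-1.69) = -8.28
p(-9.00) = 343.94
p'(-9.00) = -99.66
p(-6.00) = 122.00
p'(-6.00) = -50.91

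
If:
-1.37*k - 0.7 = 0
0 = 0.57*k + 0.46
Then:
No Solution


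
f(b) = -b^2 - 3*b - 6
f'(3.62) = -10.24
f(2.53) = -19.99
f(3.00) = -24.00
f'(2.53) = -8.06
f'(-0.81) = -1.38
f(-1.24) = -3.82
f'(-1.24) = -0.52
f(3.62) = -29.96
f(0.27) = -6.88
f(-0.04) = -5.88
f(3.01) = -24.09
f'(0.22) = -3.44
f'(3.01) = -9.02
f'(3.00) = -9.00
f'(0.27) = -3.54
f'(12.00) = -27.00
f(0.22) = -6.71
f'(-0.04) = -2.92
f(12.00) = -186.00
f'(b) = -2*b - 3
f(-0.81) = -4.23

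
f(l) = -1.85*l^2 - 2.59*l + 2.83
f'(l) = -3.7*l - 2.59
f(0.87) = -0.82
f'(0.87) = -5.81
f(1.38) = -4.27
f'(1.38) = -7.70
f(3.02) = -21.86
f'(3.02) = -13.76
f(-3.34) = -9.16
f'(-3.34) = 9.77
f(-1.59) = 2.27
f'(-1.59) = 3.29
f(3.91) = -35.58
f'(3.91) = -17.06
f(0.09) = 2.58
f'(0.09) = -2.92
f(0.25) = 2.07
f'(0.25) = -3.52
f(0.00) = 2.83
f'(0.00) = -2.59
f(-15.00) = -374.57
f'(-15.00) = 52.91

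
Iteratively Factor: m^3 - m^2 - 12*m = (m)*(m^2 - m - 12) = m*(m + 3)*(m - 4)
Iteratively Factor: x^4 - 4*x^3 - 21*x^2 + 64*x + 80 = (x + 4)*(x^3 - 8*x^2 + 11*x + 20) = (x - 5)*(x + 4)*(x^2 - 3*x - 4) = (x - 5)*(x + 1)*(x + 4)*(x - 4)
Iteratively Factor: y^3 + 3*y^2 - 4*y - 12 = (y - 2)*(y^2 + 5*y + 6) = (y - 2)*(y + 3)*(y + 2)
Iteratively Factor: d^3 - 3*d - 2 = (d + 1)*(d^2 - d - 2) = (d - 2)*(d + 1)*(d + 1)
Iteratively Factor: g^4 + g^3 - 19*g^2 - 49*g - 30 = (g + 2)*(g^3 - g^2 - 17*g - 15) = (g + 1)*(g + 2)*(g^2 - 2*g - 15) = (g + 1)*(g + 2)*(g + 3)*(g - 5)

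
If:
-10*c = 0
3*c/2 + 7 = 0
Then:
No Solution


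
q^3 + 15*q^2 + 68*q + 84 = (q + 2)*(q + 6)*(q + 7)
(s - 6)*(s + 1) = s^2 - 5*s - 6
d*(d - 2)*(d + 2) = d^3 - 4*d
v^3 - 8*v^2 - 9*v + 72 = (v - 8)*(v - 3)*(v + 3)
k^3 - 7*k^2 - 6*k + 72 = (k - 6)*(k - 4)*(k + 3)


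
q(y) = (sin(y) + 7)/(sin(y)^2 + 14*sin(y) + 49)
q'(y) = (-2*sin(y)*cos(y) - 14*cos(y))*(sin(y) + 7)/(sin(y)^2 + 14*sin(y) + 49)^2 + cos(y)/(sin(y)^2 + 14*sin(y) + 49)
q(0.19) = 0.14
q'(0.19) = -0.02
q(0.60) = 0.13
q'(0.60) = -0.01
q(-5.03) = 0.13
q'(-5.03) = -0.00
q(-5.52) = 0.13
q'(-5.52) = -0.01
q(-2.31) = 0.16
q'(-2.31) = 0.02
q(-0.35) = 0.15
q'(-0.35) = -0.02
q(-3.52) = 0.14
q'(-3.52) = 0.02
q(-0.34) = 0.15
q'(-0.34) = -0.02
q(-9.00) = 0.15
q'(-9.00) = 0.02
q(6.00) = 0.15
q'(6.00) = -0.02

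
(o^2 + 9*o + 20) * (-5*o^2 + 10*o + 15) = -5*o^4 - 35*o^3 + 5*o^2 + 335*o + 300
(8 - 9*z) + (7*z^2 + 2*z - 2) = 7*z^2 - 7*z + 6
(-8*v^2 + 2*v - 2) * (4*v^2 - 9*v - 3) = -32*v^4 + 80*v^3 - 2*v^2 + 12*v + 6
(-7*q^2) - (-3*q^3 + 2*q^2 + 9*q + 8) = 3*q^3 - 9*q^2 - 9*q - 8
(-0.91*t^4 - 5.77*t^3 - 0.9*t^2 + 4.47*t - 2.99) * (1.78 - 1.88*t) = 1.7108*t^5 + 9.2278*t^4 - 8.5786*t^3 - 10.0056*t^2 + 13.5778*t - 5.3222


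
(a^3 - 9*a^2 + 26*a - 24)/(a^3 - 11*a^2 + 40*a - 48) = (a - 2)/(a - 4)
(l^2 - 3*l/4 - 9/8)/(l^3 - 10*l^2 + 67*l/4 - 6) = (4*l + 3)/(2*(2*l^2 - 17*l + 8))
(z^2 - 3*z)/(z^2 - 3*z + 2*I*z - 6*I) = z/(z + 2*I)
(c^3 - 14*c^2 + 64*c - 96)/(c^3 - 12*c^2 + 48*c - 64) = (c - 6)/(c - 4)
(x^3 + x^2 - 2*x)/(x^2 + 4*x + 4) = x*(x - 1)/(x + 2)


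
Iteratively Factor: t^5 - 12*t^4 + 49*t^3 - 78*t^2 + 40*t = (t - 1)*(t^4 - 11*t^3 + 38*t^2 - 40*t) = (t - 5)*(t - 1)*(t^3 - 6*t^2 + 8*t) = (t - 5)*(t - 4)*(t - 1)*(t^2 - 2*t) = (t - 5)*(t - 4)*(t - 2)*(t - 1)*(t)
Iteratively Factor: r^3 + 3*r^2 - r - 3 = (r - 1)*(r^2 + 4*r + 3) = (r - 1)*(r + 3)*(r + 1)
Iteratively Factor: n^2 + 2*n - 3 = (n + 3)*(n - 1)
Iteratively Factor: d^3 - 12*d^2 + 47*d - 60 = (d - 5)*(d^2 - 7*d + 12) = (d - 5)*(d - 3)*(d - 4)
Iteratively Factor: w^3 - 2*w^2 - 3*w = (w + 1)*(w^2 - 3*w) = w*(w + 1)*(w - 3)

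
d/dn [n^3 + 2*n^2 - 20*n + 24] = 3*n^2 + 4*n - 20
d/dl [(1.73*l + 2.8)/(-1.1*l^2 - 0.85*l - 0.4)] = (1.903*l^2 + 6.16*l + 1.688)/(1.21*l^4 + 1.87*l^3 + 1.6025*l^2 + 0.68*l + 0.16)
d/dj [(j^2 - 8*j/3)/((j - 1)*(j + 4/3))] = (27*j^2 - 24*j + 32)/(9*j^4 + 6*j^3 - 23*j^2 - 8*j + 16)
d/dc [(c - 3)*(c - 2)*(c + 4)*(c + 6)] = 4*c^3 + 15*c^2 - 40*c - 60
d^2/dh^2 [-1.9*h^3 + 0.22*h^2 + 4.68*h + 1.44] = 0.44 - 11.4*h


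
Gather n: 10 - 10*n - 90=-10*n - 80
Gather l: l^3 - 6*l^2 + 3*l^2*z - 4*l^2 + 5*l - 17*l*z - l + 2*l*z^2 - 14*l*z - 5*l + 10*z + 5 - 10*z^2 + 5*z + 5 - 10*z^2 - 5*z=l^3 + l^2*(3*z - 10) + l*(2*z^2 - 31*z - 1) - 20*z^2 + 10*z + 10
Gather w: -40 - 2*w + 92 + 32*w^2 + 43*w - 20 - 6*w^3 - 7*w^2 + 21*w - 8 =-6*w^3 + 25*w^2 + 62*w + 24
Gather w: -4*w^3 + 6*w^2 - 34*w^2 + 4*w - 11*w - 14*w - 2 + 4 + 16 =-4*w^3 - 28*w^2 - 21*w + 18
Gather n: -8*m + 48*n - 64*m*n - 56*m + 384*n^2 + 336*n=-64*m + 384*n^2 + n*(384 - 64*m)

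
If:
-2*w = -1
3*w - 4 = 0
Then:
No Solution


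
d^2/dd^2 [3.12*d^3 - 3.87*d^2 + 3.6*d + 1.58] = 18.72*d - 7.74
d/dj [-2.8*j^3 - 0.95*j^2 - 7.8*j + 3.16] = -8.4*j^2 - 1.9*j - 7.8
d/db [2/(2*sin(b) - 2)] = -cos(b)/(sin(b) - 1)^2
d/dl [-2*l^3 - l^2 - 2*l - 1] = -6*l^2 - 2*l - 2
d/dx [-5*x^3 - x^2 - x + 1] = -15*x^2 - 2*x - 1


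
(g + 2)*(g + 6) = g^2 + 8*g + 12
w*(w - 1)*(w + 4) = w^3 + 3*w^2 - 4*w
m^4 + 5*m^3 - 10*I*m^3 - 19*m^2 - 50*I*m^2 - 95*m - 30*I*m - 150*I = (m + 5)*(m - 6*I)*(m - 5*I)*(m + I)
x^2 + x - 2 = (x - 1)*(x + 2)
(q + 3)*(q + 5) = q^2 + 8*q + 15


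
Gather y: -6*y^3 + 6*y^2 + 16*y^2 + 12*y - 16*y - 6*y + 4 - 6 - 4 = -6*y^3 + 22*y^2 - 10*y - 6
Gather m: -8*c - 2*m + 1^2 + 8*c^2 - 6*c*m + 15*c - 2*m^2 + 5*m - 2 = 8*c^2 + 7*c - 2*m^2 + m*(3 - 6*c) - 1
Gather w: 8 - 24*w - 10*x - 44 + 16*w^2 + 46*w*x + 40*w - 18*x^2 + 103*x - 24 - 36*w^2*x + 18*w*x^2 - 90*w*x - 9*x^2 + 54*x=w^2*(16 - 36*x) + w*(18*x^2 - 44*x + 16) - 27*x^2 + 147*x - 60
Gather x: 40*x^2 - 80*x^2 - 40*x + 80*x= -40*x^2 + 40*x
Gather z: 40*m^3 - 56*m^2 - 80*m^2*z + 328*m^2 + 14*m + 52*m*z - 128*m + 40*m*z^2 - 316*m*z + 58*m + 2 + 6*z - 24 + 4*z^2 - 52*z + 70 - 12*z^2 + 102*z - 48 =40*m^3 + 272*m^2 - 56*m + z^2*(40*m - 8) + z*(-80*m^2 - 264*m + 56)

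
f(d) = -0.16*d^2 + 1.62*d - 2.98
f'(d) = 1.62 - 0.32*d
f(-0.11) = -3.16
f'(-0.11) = 1.66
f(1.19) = -1.28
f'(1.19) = 1.24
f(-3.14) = -9.64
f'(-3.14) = 2.62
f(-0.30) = -3.48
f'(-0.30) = 1.72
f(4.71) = 1.10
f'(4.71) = 0.11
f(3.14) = 0.53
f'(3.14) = 0.62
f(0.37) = -2.40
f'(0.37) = 1.50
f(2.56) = 0.12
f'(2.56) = 0.80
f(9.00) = -1.36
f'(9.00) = -1.26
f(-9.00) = -30.52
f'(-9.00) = 4.50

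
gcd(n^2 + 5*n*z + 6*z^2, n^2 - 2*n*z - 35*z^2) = 1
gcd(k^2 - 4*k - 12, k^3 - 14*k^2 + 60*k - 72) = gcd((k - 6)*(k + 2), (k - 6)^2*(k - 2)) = k - 6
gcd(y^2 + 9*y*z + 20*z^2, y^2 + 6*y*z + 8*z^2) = y + 4*z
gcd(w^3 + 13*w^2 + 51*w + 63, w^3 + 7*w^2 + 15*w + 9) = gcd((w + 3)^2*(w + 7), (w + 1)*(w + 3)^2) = w^2 + 6*w + 9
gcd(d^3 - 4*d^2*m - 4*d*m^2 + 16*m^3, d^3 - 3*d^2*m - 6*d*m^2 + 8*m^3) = d^2 - 2*d*m - 8*m^2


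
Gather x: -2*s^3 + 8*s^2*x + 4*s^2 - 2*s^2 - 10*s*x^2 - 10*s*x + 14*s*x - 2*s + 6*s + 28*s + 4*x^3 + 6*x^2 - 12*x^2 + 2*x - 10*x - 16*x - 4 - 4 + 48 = -2*s^3 + 2*s^2 + 32*s + 4*x^3 + x^2*(-10*s - 6) + x*(8*s^2 + 4*s - 24) + 40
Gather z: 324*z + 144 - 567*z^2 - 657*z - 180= -567*z^2 - 333*z - 36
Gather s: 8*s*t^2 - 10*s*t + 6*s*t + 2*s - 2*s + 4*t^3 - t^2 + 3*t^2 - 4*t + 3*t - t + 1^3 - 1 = s*(8*t^2 - 4*t) + 4*t^3 + 2*t^2 - 2*t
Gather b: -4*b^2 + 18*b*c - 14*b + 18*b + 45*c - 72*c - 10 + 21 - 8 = -4*b^2 + b*(18*c + 4) - 27*c + 3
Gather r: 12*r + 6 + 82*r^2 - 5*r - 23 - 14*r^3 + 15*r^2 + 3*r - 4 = -14*r^3 + 97*r^2 + 10*r - 21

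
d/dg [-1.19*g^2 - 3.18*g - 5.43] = -2.38*g - 3.18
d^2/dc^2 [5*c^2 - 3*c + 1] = 10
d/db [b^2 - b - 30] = 2*b - 1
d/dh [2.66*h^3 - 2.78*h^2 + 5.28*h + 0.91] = 7.98*h^2 - 5.56*h + 5.28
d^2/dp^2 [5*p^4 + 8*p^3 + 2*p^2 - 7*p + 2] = 60*p^2 + 48*p + 4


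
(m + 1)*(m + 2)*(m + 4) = m^3 + 7*m^2 + 14*m + 8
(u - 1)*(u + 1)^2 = u^3 + u^2 - u - 1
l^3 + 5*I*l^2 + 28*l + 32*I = (l - 4*I)*(l + I)*(l + 8*I)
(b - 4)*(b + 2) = b^2 - 2*b - 8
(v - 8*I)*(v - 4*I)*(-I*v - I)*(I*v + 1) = v^4 + v^3 - 13*I*v^3 - 44*v^2 - 13*I*v^2 - 44*v + 32*I*v + 32*I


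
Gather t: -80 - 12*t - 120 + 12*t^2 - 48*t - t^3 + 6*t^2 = -t^3 + 18*t^2 - 60*t - 200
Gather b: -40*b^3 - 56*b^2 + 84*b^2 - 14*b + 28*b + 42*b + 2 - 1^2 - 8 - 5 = -40*b^3 + 28*b^2 + 56*b - 12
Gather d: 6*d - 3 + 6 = 6*d + 3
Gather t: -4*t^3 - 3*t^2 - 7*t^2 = -4*t^3 - 10*t^2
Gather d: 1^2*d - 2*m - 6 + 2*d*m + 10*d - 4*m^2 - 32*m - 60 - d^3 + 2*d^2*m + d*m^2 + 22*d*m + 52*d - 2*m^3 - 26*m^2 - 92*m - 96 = -d^3 + 2*d^2*m + d*(m^2 + 24*m + 63) - 2*m^3 - 30*m^2 - 126*m - 162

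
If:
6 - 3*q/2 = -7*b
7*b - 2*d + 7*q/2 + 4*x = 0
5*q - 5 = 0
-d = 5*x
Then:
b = -9/14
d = -5/14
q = 1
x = 1/14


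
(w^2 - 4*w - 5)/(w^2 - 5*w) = (w + 1)/w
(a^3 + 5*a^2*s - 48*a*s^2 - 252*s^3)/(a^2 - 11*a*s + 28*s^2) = (-a^2 - 12*a*s - 36*s^2)/(-a + 4*s)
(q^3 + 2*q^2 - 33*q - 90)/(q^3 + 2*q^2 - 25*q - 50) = (q^2 - 3*q - 18)/(q^2 - 3*q - 10)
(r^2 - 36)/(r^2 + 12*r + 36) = (r - 6)/(r + 6)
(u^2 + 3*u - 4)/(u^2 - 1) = (u + 4)/(u + 1)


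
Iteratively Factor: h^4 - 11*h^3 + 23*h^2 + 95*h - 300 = (h - 5)*(h^3 - 6*h^2 - 7*h + 60) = (h - 5)^2*(h^2 - h - 12) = (h - 5)^2*(h - 4)*(h + 3)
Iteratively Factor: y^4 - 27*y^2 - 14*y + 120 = (y + 3)*(y^3 - 3*y^2 - 18*y + 40) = (y - 2)*(y + 3)*(y^2 - y - 20) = (y - 5)*(y - 2)*(y + 3)*(y + 4)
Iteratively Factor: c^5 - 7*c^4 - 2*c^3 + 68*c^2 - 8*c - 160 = (c - 5)*(c^4 - 2*c^3 - 12*c^2 + 8*c + 32) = (c - 5)*(c + 2)*(c^3 - 4*c^2 - 4*c + 16) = (c - 5)*(c - 4)*(c + 2)*(c^2 - 4) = (c - 5)*(c - 4)*(c + 2)^2*(c - 2)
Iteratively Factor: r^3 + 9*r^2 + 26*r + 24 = (r + 4)*(r^2 + 5*r + 6) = (r + 3)*(r + 4)*(r + 2)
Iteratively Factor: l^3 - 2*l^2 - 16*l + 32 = (l - 4)*(l^2 + 2*l - 8) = (l - 4)*(l - 2)*(l + 4)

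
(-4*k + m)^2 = 16*k^2 - 8*k*m + m^2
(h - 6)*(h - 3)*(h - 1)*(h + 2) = h^4 - 8*h^3 + 7*h^2 + 36*h - 36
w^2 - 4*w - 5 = (w - 5)*(w + 1)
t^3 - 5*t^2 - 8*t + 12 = (t - 6)*(t - 1)*(t + 2)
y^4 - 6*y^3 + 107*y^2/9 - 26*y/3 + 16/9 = (y - 8/3)*(y - 2)*(y - 1)*(y - 1/3)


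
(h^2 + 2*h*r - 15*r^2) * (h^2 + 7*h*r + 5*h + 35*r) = h^4 + 9*h^3*r + 5*h^3 - h^2*r^2 + 45*h^2*r - 105*h*r^3 - 5*h*r^2 - 525*r^3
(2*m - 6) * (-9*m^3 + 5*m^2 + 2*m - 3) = -18*m^4 + 64*m^3 - 26*m^2 - 18*m + 18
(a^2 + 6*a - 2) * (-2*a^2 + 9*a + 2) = -2*a^4 - 3*a^3 + 60*a^2 - 6*a - 4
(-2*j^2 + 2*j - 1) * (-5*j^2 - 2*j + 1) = 10*j^4 - 6*j^3 - j^2 + 4*j - 1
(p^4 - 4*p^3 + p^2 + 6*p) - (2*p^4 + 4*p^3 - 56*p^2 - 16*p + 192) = -p^4 - 8*p^3 + 57*p^2 + 22*p - 192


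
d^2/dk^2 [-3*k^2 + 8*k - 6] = -6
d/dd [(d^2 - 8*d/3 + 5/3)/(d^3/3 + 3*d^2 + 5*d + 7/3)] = (-3*d^3 + 19*d^2 + 83*d - 131)/(d^5 + 17*d^4 + 94*d^3 + 190*d^2 + 161*d + 49)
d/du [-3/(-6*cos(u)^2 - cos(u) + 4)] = 3*(12*cos(u) + 1)*sin(u)/(6*cos(u)^2 + cos(u) - 4)^2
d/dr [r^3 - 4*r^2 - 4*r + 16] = 3*r^2 - 8*r - 4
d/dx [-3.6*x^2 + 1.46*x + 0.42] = 1.46 - 7.2*x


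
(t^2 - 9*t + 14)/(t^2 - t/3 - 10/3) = 3*(t - 7)/(3*t + 5)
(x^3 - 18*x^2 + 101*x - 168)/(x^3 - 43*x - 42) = (x^2 - 11*x + 24)/(x^2 + 7*x + 6)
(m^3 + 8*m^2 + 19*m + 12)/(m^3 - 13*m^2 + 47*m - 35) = (m^3 + 8*m^2 + 19*m + 12)/(m^3 - 13*m^2 + 47*m - 35)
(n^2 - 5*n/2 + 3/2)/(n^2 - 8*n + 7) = (n - 3/2)/(n - 7)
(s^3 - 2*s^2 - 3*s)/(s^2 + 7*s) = (s^2 - 2*s - 3)/(s + 7)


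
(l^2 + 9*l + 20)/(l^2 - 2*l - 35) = (l + 4)/(l - 7)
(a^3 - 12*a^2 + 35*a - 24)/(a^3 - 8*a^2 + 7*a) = (a^2 - 11*a + 24)/(a*(a - 7))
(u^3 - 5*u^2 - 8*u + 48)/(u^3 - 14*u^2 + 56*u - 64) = (u^2 - u - 12)/(u^2 - 10*u + 16)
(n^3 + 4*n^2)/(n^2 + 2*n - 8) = n^2/(n - 2)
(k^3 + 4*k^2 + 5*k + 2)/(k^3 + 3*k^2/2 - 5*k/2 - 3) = 2*(k + 1)/(2*k - 3)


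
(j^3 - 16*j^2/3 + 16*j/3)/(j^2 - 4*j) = j - 4/3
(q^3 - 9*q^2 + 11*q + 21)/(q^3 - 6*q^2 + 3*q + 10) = (q^2 - 10*q + 21)/(q^2 - 7*q + 10)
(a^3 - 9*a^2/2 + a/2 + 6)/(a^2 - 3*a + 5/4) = 2*(2*a^3 - 9*a^2 + a + 12)/(4*a^2 - 12*a + 5)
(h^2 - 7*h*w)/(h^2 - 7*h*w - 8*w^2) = h*(-h + 7*w)/(-h^2 + 7*h*w + 8*w^2)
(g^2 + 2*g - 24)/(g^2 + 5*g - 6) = (g - 4)/(g - 1)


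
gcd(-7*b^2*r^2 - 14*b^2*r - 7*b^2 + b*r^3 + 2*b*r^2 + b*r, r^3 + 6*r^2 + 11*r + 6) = r + 1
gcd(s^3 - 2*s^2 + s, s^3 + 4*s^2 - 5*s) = s^2 - s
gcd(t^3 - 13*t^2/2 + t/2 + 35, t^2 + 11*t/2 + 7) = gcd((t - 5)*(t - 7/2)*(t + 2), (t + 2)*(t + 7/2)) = t + 2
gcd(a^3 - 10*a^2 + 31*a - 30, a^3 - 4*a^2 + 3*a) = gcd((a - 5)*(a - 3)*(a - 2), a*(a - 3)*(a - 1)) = a - 3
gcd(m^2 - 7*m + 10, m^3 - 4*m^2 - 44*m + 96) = m - 2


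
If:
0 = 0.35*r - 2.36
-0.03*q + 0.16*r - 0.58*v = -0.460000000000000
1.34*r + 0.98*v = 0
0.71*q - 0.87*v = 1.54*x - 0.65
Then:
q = 229.55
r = 6.74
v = -9.22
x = 111.46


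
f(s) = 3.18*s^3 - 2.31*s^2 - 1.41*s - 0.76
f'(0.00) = -1.41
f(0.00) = -0.76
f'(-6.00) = 369.75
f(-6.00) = -762.34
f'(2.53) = 47.97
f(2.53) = 32.38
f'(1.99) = 27.18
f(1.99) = 12.35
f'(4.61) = 180.04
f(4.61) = 255.20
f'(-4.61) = 222.63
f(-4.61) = -354.90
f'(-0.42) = 2.21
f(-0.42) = -0.81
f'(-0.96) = 11.82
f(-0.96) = -4.35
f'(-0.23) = 0.16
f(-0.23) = -0.60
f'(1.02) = 3.80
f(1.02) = -1.23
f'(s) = 9.54*s^2 - 4.62*s - 1.41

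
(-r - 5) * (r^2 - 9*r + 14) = -r^3 + 4*r^2 + 31*r - 70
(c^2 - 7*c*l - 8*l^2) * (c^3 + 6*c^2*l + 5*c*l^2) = c^5 - c^4*l - 45*c^3*l^2 - 83*c^2*l^3 - 40*c*l^4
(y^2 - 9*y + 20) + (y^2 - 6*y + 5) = 2*y^2 - 15*y + 25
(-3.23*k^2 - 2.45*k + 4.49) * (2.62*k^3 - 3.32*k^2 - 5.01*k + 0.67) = -8.4626*k^5 + 4.3046*k^4 + 36.0801*k^3 - 4.7964*k^2 - 24.1364*k + 3.0083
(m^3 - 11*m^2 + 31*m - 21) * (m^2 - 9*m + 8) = m^5 - 20*m^4 + 138*m^3 - 388*m^2 + 437*m - 168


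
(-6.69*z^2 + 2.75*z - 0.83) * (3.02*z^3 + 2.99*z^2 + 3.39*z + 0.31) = -20.2038*z^5 - 11.6981*z^4 - 16.9632*z^3 + 4.7669*z^2 - 1.9612*z - 0.2573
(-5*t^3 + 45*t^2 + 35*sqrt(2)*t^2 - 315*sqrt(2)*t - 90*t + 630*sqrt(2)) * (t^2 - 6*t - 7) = -5*t^5 + 35*sqrt(2)*t^4 + 75*t^4 - 525*sqrt(2)*t^3 - 325*t^3 + 225*t^2 + 2275*sqrt(2)*t^2 - 1575*sqrt(2)*t + 630*t - 4410*sqrt(2)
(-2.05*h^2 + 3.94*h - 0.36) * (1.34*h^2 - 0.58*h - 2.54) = -2.747*h^4 + 6.4686*h^3 + 2.4394*h^2 - 9.7988*h + 0.9144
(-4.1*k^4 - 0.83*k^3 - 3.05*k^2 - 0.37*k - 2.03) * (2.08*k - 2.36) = -8.528*k^5 + 7.9496*k^4 - 4.3852*k^3 + 6.4284*k^2 - 3.3492*k + 4.7908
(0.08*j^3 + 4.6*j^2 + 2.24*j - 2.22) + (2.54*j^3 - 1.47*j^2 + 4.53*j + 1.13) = 2.62*j^3 + 3.13*j^2 + 6.77*j - 1.09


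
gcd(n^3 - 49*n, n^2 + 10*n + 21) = n + 7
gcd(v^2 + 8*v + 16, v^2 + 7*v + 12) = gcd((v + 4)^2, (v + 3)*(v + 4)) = v + 4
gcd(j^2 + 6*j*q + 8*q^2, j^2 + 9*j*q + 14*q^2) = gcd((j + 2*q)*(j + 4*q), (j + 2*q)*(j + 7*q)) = j + 2*q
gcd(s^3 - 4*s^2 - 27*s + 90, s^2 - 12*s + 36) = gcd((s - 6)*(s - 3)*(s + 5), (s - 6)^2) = s - 6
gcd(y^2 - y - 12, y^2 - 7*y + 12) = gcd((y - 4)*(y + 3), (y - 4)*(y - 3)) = y - 4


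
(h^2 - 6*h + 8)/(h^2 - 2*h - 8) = (h - 2)/(h + 2)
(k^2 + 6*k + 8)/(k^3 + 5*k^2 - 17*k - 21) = (k^2 + 6*k + 8)/(k^3 + 5*k^2 - 17*k - 21)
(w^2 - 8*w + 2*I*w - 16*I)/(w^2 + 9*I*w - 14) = (w - 8)/(w + 7*I)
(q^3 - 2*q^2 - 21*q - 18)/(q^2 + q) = q - 3 - 18/q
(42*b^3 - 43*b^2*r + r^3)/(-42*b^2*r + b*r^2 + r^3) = (-b + r)/r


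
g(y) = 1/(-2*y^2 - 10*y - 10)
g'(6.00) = 0.00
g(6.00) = -0.00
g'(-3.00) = -0.50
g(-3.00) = 0.50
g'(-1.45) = 48.26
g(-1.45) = 3.39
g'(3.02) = 0.01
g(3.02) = -0.02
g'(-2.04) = 0.43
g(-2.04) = 0.48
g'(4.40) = 0.00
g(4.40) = -0.01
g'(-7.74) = -0.01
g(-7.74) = -0.02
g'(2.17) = 0.01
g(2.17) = -0.02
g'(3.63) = 0.00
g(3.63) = -0.01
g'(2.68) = 0.01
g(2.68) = -0.02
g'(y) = (4*y + 10)/(-2*y^2 - 10*y - 10)^2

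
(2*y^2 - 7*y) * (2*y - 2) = 4*y^3 - 18*y^2 + 14*y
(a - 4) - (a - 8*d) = 8*d - 4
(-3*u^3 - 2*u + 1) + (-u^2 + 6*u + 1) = -3*u^3 - u^2 + 4*u + 2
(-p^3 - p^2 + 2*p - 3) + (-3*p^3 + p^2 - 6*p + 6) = -4*p^3 - 4*p + 3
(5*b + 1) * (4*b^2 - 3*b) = 20*b^3 - 11*b^2 - 3*b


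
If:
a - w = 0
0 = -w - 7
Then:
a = -7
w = -7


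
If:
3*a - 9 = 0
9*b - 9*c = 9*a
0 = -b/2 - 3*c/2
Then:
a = 3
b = 9/4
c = -3/4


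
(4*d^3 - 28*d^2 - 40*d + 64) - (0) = 4*d^3 - 28*d^2 - 40*d + 64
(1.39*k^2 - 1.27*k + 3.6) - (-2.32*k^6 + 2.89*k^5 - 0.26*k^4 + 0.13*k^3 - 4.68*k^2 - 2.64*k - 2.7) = 2.32*k^6 - 2.89*k^5 + 0.26*k^4 - 0.13*k^3 + 6.07*k^2 + 1.37*k + 6.3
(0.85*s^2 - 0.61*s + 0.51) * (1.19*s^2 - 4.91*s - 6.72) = 1.0115*s^4 - 4.8994*s^3 - 2.11*s^2 + 1.5951*s - 3.4272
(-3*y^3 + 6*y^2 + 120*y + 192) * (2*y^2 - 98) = -6*y^5 + 12*y^4 + 534*y^3 - 204*y^2 - 11760*y - 18816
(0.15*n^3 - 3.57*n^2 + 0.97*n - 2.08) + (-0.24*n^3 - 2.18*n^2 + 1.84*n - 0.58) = -0.09*n^3 - 5.75*n^2 + 2.81*n - 2.66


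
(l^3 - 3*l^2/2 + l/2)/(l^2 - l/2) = l - 1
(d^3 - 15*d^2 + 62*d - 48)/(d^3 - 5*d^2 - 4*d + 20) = (d^3 - 15*d^2 + 62*d - 48)/(d^3 - 5*d^2 - 4*d + 20)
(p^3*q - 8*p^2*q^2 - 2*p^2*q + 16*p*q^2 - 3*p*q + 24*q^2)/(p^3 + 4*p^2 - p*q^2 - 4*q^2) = q*(p^3 - 8*p^2*q - 2*p^2 + 16*p*q - 3*p + 24*q)/(p^3 + 4*p^2 - p*q^2 - 4*q^2)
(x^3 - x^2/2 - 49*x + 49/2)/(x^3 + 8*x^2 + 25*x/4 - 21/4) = 2*(x - 7)/(2*x + 3)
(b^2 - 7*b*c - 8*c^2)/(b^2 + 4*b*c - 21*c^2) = (b^2 - 7*b*c - 8*c^2)/(b^2 + 4*b*c - 21*c^2)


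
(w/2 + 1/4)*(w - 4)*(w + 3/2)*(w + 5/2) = w^4/2 + w^3/4 - 49*w^2/8 - 169*w/16 - 15/4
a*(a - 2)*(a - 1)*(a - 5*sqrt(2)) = a^4 - 5*sqrt(2)*a^3 - 3*a^3 + 2*a^2 + 15*sqrt(2)*a^2 - 10*sqrt(2)*a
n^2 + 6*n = n*(n + 6)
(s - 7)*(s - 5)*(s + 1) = s^3 - 11*s^2 + 23*s + 35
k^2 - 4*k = k*(k - 4)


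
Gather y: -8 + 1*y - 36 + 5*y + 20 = 6*y - 24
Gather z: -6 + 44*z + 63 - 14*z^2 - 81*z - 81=-14*z^2 - 37*z - 24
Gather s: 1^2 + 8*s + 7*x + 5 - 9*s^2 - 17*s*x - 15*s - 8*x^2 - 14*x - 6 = -9*s^2 + s*(-17*x - 7) - 8*x^2 - 7*x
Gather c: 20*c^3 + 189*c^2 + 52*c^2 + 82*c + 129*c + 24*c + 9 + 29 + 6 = 20*c^3 + 241*c^2 + 235*c + 44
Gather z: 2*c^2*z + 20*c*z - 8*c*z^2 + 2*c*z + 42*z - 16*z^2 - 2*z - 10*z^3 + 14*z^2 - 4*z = -10*z^3 + z^2*(-8*c - 2) + z*(2*c^2 + 22*c + 36)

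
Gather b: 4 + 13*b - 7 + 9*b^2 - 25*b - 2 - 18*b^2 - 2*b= -9*b^2 - 14*b - 5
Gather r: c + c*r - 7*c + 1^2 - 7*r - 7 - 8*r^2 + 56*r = -6*c - 8*r^2 + r*(c + 49) - 6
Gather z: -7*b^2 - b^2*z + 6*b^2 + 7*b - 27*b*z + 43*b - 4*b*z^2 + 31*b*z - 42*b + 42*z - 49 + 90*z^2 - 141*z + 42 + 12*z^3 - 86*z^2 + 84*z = -b^2 + 8*b + 12*z^3 + z^2*(4 - 4*b) + z*(-b^2 + 4*b - 15) - 7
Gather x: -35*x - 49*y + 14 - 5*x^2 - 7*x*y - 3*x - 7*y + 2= -5*x^2 + x*(-7*y - 38) - 56*y + 16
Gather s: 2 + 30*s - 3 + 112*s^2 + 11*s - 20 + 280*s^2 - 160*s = 392*s^2 - 119*s - 21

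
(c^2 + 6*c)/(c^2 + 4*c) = (c + 6)/(c + 4)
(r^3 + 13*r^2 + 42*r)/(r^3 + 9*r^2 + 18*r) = (r + 7)/(r + 3)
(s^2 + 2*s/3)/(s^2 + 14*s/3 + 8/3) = s/(s + 4)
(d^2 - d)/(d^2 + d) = (d - 1)/(d + 1)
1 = 1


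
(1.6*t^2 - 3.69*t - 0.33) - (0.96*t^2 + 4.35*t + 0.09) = 0.64*t^2 - 8.04*t - 0.42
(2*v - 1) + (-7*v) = -5*v - 1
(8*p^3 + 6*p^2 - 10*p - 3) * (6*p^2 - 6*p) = 48*p^5 - 12*p^4 - 96*p^3 + 42*p^2 + 18*p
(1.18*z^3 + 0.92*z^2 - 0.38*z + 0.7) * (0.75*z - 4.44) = 0.885*z^4 - 4.5492*z^3 - 4.3698*z^2 + 2.2122*z - 3.108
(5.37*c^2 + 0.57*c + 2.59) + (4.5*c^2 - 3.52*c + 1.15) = 9.87*c^2 - 2.95*c + 3.74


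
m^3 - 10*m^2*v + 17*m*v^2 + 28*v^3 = (m - 7*v)*(m - 4*v)*(m + v)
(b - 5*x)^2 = b^2 - 10*b*x + 25*x^2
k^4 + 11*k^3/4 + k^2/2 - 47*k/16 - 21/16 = (k - 1)*(k + 1/2)*(k + 3/2)*(k + 7/4)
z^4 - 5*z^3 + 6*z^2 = z^2*(z - 3)*(z - 2)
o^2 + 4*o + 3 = (o + 1)*(o + 3)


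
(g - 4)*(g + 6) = g^2 + 2*g - 24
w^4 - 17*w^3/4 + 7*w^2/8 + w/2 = w*(w - 4)*(w - 1/2)*(w + 1/4)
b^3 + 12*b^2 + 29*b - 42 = (b - 1)*(b + 6)*(b + 7)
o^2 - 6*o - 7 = (o - 7)*(o + 1)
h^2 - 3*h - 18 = (h - 6)*(h + 3)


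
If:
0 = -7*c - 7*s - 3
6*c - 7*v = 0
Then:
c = 7*v/6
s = -7*v/6 - 3/7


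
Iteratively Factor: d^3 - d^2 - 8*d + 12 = (d - 2)*(d^2 + d - 6) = (d - 2)^2*(d + 3)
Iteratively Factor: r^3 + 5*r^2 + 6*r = (r + 3)*(r^2 + 2*r) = (r + 2)*(r + 3)*(r)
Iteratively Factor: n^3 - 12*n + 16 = (n - 2)*(n^2 + 2*n - 8) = (n - 2)*(n + 4)*(n - 2)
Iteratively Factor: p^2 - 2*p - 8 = (p - 4)*(p + 2)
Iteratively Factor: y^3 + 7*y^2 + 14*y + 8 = (y + 1)*(y^2 + 6*y + 8) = (y + 1)*(y + 4)*(y + 2)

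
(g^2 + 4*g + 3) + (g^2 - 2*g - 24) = 2*g^2 + 2*g - 21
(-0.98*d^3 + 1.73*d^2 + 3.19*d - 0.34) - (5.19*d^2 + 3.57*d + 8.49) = -0.98*d^3 - 3.46*d^2 - 0.38*d - 8.83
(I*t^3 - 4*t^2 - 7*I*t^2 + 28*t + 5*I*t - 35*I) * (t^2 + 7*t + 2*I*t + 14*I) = I*t^5 - 6*t^4 - 52*I*t^3 + 284*t^2 + 147*I*t + 490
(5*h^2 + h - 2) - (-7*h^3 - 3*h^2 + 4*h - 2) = 7*h^3 + 8*h^2 - 3*h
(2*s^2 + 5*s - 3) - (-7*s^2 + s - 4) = 9*s^2 + 4*s + 1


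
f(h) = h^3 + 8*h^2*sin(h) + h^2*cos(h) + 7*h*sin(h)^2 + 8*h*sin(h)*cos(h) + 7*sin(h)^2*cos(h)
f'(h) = -h^2*sin(h) + 8*h^2*cos(h) + 3*h^2 - 8*h*sin(h)^2 + 14*h*sin(h)*cos(h) + 16*h*sin(h) + 8*h*cos(h)^2 + 2*h*cos(h) - 7*sin(h)^3 + 7*sin(h)^2 + 14*sin(h)*cos(h)^2 + 8*sin(h)*cos(h)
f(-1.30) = -18.80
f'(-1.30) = 53.00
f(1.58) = 34.77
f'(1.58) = 17.15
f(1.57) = 34.60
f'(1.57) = 17.53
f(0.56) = 6.57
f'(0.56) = 23.95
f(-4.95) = 34.76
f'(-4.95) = 38.66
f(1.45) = 32.22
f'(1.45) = 22.00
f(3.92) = -10.27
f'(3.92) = -47.50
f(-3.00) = -49.98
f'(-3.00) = -59.87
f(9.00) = 904.83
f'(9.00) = -335.13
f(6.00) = 161.02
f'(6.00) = 392.20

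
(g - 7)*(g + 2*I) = g^2 - 7*g + 2*I*g - 14*I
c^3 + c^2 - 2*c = c*(c - 1)*(c + 2)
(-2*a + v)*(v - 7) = -2*a*v + 14*a + v^2 - 7*v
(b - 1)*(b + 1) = b^2 - 1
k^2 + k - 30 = (k - 5)*(k + 6)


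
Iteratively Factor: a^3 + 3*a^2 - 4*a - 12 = (a - 2)*(a^2 + 5*a + 6) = (a - 2)*(a + 3)*(a + 2)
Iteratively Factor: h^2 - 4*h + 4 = (h - 2)*(h - 2)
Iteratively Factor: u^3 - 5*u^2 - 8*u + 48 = (u - 4)*(u^2 - u - 12) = (u - 4)^2*(u + 3)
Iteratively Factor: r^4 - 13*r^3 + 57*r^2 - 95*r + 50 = (r - 5)*(r^3 - 8*r^2 + 17*r - 10) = (r - 5)*(r - 2)*(r^2 - 6*r + 5) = (r - 5)*(r - 2)*(r - 1)*(r - 5)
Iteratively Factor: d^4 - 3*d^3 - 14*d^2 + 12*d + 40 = (d - 2)*(d^3 - d^2 - 16*d - 20) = (d - 2)*(d + 2)*(d^2 - 3*d - 10) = (d - 2)*(d + 2)^2*(d - 5)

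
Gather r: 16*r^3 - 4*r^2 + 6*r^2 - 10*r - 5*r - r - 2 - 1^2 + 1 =16*r^3 + 2*r^2 - 16*r - 2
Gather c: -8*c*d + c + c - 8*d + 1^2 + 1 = c*(2 - 8*d) - 8*d + 2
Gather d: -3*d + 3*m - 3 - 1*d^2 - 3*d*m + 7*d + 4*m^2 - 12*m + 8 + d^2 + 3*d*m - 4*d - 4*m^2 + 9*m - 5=0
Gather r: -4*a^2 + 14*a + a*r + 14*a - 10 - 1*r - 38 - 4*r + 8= -4*a^2 + 28*a + r*(a - 5) - 40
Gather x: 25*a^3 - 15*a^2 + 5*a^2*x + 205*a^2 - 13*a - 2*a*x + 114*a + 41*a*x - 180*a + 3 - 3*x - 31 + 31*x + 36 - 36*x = 25*a^3 + 190*a^2 - 79*a + x*(5*a^2 + 39*a - 8) + 8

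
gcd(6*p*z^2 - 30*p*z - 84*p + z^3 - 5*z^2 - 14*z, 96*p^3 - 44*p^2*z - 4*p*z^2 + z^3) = 6*p + z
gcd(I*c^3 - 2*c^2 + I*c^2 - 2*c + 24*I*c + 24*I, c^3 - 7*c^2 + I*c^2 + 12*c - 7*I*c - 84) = 1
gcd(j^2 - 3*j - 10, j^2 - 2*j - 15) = j - 5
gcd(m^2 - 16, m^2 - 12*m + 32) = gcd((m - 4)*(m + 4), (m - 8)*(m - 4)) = m - 4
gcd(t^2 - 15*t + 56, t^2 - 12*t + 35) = t - 7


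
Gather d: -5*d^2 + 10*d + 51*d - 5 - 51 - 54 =-5*d^2 + 61*d - 110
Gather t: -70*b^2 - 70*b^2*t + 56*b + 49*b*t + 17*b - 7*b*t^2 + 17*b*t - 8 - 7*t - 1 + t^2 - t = -70*b^2 + 73*b + t^2*(1 - 7*b) + t*(-70*b^2 + 66*b - 8) - 9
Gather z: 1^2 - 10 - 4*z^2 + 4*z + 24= -4*z^2 + 4*z + 15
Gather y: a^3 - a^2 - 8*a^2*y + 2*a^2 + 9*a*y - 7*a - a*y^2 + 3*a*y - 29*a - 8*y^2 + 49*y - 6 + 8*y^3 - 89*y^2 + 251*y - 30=a^3 + a^2 - 36*a + 8*y^3 + y^2*(-a - 97) + y*(-8*a^2 + 12*a + 300) - 36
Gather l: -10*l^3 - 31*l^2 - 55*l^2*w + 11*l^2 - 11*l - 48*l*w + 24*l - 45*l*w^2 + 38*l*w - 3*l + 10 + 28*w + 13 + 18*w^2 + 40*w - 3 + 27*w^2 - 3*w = -10*l^3 + l^2*(-55*w - 20) + l*(-45*w^2 - 10*w + 10) + 45*w^2 + 65*w + 20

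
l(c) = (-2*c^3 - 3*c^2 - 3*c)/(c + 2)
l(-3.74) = -42.46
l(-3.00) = -36.00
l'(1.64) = -6.31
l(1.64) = -5.99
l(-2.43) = -42.50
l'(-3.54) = 10.94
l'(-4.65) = 18.18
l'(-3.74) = 12.66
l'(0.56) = -2.77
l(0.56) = -1.16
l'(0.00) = -1.50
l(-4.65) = -56.67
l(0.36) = -0.66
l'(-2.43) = -43.36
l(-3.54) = -40.10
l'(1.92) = -7.33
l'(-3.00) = 3.00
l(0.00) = 0.00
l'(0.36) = -2.24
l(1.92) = -7.90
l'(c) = (-6*c^2 - 6*c - 3)/(c + 2) - (-2*c^3 - 3*c^2 - 3*c)/(c + 2)^2 = (-4*c^3 - 15*c^2 - 12*c - 6)/(c^2 + 4*c + 4)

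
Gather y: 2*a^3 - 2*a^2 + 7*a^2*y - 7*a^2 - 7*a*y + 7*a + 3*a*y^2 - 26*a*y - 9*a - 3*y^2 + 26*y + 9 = 2*a^3 - 9*a^2 - 2*a + y^2*(3*a - 3) + y*(7*a^2 - 33*a + 26) + 9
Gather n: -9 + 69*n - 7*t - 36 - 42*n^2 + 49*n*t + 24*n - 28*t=-42*n^2 + n*(49*t + 93) - 35*t - 45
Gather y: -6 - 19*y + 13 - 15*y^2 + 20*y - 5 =-15*y^2 + y + 2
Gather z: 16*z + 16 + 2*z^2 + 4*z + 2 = 2*z^2 + 20*z + 18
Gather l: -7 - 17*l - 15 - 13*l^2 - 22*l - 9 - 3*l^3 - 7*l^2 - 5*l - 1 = -3*l^3 - 20*l^2 - 44*l - 32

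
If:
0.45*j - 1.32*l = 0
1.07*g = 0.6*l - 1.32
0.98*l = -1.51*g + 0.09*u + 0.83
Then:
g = 0.0276271359869027*u - 0.407039803540366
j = 0.144520618029264*u + 4.32406289436884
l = 0.0492683925099765*u + 1.47411235035301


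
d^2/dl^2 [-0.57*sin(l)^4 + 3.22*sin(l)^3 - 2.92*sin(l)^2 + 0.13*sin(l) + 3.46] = 9.12*sin(l)^4 - 28.98*sin(l)^3 + 4.84*sin(l)^2 + 19.19*sin(l) - 5.84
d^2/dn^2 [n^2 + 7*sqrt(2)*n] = 2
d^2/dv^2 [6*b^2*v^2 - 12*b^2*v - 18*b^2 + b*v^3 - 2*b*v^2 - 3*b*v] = 2*b*(6*b + 3*v - 2)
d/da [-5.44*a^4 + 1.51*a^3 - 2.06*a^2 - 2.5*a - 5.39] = -21.76*a^3 + 4.53*a^2 - 4.12*a - 2.5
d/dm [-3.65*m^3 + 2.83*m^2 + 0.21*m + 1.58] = -10.95*m^2 + 5.66*m + 0.21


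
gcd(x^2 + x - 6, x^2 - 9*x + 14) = x - 2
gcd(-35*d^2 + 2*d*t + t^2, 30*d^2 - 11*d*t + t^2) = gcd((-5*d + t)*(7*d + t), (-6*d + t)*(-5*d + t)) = -5*d + t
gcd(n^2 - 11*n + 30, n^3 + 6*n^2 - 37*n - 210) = n - 6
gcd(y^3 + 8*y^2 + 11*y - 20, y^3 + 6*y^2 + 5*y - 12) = y^2 + 3*y - 4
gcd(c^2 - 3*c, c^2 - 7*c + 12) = c - 3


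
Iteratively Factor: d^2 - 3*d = (d)*(d - 3)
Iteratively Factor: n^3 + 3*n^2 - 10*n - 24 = (n + 2)*(n^2 + n - 12) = (n + 2)*(n + 4)*(n - 3)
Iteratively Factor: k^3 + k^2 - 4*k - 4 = (k + 1)*(k^2 - 4) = (k + 1)*(k + 2)*(k - 2)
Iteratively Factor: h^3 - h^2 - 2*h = (h)*(h^2 - h - 2) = h*(h - 2)*(h + 1)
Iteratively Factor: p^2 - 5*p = (p)*(p - 5)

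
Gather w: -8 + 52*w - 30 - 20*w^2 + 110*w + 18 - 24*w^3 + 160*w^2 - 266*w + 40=-24*w^3 + 140*w^2 - 104*w + 20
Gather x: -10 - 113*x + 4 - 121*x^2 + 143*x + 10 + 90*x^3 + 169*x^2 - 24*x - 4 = 90*x^3 + 48*x^2 + 6*x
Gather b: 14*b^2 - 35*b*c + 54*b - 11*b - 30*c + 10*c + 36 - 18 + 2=14*b^2 + b*(43 - 35*c) - 20*c + 20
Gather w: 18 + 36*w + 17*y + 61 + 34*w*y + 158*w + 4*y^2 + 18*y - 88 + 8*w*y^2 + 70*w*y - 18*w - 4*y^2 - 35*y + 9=w*(8*y^2 + 104*y + 176)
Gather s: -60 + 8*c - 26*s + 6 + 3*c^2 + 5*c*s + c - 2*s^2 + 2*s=3*c^2 + 9*c - 2*s^2 + s*(5*c - 24) - 54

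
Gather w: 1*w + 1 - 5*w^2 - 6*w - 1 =-5*w^2 - 5*w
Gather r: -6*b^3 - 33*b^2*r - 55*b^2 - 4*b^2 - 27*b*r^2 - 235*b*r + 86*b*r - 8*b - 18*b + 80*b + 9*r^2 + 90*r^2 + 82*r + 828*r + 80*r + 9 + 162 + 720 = -6*b^3 - 59*b^2 + 54*b + r^2*(99 - 27*b) + r*(-33*b^2 - 149*b + 990) + 891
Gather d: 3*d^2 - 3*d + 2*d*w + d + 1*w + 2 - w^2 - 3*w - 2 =3*d^2 + d*(2*w - 2) - w^2 - 2*w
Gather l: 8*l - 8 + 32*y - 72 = 8*l + 32*y - 80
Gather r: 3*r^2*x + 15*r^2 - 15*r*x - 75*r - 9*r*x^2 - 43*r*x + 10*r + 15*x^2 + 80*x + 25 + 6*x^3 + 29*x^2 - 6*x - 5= r^2*(3*x + 15) + r*(-9*x^2 - 58*x - 65) + 6*x^3 + 44*x^2 + 74*x + 20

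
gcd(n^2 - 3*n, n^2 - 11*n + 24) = n - 3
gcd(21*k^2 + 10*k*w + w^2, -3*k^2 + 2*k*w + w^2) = 3*k + w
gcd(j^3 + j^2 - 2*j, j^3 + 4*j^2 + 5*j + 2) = j + 2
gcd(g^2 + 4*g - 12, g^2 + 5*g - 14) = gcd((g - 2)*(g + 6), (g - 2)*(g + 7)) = g - 2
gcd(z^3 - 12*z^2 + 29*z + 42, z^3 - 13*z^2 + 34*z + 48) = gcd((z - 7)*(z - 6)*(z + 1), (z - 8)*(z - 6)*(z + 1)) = z^2 - 5*z - 6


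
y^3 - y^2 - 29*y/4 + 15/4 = (y - 3)*(y - 1/2)*(y + 5/2)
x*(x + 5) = x^2 + 5*x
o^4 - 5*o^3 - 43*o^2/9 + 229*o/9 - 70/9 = (o - 5)*(o - 2)*(o - 1/3)*(o + 7/3)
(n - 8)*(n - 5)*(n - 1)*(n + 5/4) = n^4 - 51*n^3/4 + 71*n^2/2 + 105*n/4 - 50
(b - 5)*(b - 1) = b^2 - 6*b + 5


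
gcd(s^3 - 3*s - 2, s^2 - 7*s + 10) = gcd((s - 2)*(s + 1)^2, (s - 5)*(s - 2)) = s - 2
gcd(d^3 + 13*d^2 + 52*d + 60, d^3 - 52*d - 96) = d^2 + 8*d + 12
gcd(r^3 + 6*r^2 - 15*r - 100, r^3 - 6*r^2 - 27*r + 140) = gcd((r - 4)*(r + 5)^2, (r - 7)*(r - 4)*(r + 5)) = r^2 + r - 20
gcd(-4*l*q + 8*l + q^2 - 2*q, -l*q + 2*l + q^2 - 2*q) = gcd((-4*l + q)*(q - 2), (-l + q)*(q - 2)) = q - 2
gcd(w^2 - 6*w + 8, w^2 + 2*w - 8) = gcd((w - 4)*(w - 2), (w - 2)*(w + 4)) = w - 2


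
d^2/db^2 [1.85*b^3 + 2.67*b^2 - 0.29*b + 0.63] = 11.1*b + 5.34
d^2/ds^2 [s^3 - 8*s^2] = 6*s - 16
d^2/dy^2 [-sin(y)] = sin(y)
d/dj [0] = 0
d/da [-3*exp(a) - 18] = -3*exp(a)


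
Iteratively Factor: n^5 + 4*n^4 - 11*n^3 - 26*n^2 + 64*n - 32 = (n - 2)*(n^4 + 6*n^3 + n^2 - 24*n + 16) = (n - 2)*(n + 4)*(n^3 + 2*n^2 - 7*n + 4) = (n - 2)*(n + 4)^2*(n^2 - 2*n + 1) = (n - 2)*(n - 1)*(n + 4)^2*(n - 1)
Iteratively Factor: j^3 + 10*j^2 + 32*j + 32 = (j + 2)*(j^2 + 8*j + 16) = (j + 2)*(j + 4)*(j + 4)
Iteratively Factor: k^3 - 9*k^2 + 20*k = (k - 5)*(k^2 - 4*k) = (k - 5)*(k - 4)*(k)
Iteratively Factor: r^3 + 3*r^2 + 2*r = (r + 1)*(r^2 + 2*r) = r*(r + 1)*(r + 2)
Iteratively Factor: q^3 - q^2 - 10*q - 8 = (q - 4)*(q^2 + 3*q + 2) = (q - 4)*(q + 2)*(q + 1)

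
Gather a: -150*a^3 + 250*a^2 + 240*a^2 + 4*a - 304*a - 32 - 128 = -150*a^3 + 490*a^2 - 300*a - 160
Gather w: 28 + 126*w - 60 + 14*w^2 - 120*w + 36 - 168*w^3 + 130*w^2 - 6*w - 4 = -168*w^3 + 144*w^2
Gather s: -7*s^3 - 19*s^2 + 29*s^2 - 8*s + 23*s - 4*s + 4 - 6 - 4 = -7*s^3 + 10*s^2 + 11*s - 6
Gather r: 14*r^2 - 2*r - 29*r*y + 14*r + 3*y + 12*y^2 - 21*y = 14*r^2 + r*(12 - 29*y) + 12*y^2 - 18*y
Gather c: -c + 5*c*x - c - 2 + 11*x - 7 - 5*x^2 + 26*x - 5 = c*(5*x - 2) - 5*x^2 + 37*x - 14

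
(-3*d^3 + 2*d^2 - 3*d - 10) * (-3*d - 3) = 9*d^4 + 3*d^3 + 3*d^2 + 39*d + 30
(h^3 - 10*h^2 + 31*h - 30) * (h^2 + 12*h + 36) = h^5 + 2*h^4 - 53*h^3 - 18*h^2 + 756*h - 1080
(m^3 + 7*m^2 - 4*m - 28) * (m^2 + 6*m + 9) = m^5 + 13*m^4 + 47*m^3 + 11*m^2 - 204*m - 252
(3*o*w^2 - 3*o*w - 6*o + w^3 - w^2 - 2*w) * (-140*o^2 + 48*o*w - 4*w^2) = -420*o^3*w^2 + 420*o^3*w + 840*o^3 + 4*o^2*w^3 - 4*o^2*w^2 - 8*o^2*w + 36*o*w^4 - 36*o*w^3 - 72*o*w^2 - 4*w^5 + 4*w^4 + 8*w^3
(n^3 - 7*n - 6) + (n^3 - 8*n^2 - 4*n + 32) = 2*n^3 - 8*n^2 - 11*n + 26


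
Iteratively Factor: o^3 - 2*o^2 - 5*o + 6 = (o + 2)*(o^2 - 4*o + 3) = (o - 1)*(o + 2)*(o - 3)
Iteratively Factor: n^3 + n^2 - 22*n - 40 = (n + 2)*(n^2 - n - 20) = (n - 5)*(n + 2)*(n + 4)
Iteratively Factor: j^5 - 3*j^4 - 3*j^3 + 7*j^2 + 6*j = (j + 1)*(j^4 - 4*j^3 + j^2 + 6*j) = j*(j + 1)*(j^3 - 4*j^2 + j + 6) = j*(j + 1)^2*(j^2 - 5*j + 6) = j*(j - 2)*(j + 1)^2*(j - 3)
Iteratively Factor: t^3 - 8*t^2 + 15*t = (t - 5)*(t^2 - 3*t) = t*(t - 5)*(t - 3)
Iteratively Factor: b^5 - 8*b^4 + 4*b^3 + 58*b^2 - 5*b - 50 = (b + 2)*(b^4 - 10*b^3 + 24*b^2 + 10*b - 25) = (b - 5)*(b + 2)*(b^3 - 5*b^2 - b + 5) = (b - 5)*(b - 1)*(b + 2)*(b^2 - 4*b - 5) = (b - 5)*(b - 1)*(b + 1)*(b + 2)*(b - 5)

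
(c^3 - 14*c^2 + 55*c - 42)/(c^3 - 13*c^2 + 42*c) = (c - 1)/c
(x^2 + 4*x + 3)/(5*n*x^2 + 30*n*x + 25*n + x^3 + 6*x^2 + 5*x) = (x + 3)/(5*n*x + 25*n + x^2 + 5*x)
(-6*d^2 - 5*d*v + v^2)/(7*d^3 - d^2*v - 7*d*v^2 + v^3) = (-6*d + v)/(7*d^2 - 8*d*v + v^2)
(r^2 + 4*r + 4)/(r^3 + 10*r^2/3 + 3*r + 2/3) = 3*(r + 2)/(3*r^2 + 4*r + 1)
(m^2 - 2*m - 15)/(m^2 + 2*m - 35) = (m + 3)/(m + 7)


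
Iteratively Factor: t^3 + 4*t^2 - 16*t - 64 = (t + 4)*(t^2 - 16) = (t + 4)^2*(t - 4)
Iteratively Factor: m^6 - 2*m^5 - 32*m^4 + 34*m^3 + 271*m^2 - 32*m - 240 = (m - 4)*(m^5 + 2*m^4 - 24*m^3 - 62*m^2 + 23*m + 60) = (m - 5)*(m - 4)*(m^4 + 7*m^3 + 11*m^2 - 7*m - 12) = (m - 5)*(m - 4)*(m + 3)*(m^3 + 4*m^2 - m - 4) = (m - 5)*(m - 4)*(m + 3)*(m + 4)*(m^2 - 1) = (m - 5)*(m - 4)*(m - 1)*(m + 3)*(m + 4)*(m + 1)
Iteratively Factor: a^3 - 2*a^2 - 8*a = (a)*(a^2 - 2*a - 8) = a*(a + 2)*(a - 4)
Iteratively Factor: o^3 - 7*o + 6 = (o - 1)*(o^2 + o - 6) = (o - 2)*(o - 1)*(o + 3)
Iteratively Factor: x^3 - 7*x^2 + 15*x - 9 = (x - 3)*(x^2 - 4*x + 3) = (x - 3)^2*(x - 1)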